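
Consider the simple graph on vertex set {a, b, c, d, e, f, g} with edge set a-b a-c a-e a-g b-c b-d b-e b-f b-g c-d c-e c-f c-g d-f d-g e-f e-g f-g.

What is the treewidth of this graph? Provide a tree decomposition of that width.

Each bag holds 5 vertices, so the decomposition has width 4, which upper-bounds the treewidth. For the lower bound, the 5 vertices {b, c, d, f, g} are pairwise adjacent, and any tree decomposition puts a clique entirely inside one bag — forcing width ≥ 4. The upper and lower bounds meet at 4, so that is the treewidth.

Treewidth 4.
Bags: B1 = {b, c, e, f, g}  B2 = {a, b, c, e, g}  B3 = {b, c, d, f, g}
Tree: B1–B2, B1–B3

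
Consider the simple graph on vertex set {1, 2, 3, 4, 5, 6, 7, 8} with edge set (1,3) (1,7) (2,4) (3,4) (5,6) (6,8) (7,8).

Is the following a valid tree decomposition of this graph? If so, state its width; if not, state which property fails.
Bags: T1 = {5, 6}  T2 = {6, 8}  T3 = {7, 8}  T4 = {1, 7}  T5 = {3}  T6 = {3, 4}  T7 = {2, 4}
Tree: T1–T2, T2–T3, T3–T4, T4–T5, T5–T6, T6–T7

No — edge (1,3) lies in no bag.

A tree decomposition must satisfy three properties: every vertex lies in some bag; for every edge, both endpoints lie together in some bag; and for every vertex, the bags containing it form a connected subtree. Here edge (1,3) lies in no bag, so the decomposition is invalid.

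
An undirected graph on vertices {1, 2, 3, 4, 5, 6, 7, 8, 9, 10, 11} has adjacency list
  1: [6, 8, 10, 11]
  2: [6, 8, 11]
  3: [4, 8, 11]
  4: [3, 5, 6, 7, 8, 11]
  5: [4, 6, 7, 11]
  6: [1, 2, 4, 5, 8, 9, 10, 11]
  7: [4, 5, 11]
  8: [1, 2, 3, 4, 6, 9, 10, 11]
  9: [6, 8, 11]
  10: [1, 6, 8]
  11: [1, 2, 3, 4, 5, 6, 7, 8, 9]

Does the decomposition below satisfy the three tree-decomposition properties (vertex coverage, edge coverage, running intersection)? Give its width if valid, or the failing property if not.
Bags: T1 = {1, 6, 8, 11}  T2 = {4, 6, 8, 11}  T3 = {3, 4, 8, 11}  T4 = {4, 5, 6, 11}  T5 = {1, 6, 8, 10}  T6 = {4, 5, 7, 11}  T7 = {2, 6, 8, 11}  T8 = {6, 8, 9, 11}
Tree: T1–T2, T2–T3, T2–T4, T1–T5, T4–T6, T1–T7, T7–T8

Yes; width 3.

Vertex coverage: the bags together contain {1, 2, 3, 4, 5, 6, 7, 8, 9, 10, 11}, the full vertex set. Edge coverage: each edge of G has both endpoints in at least one bag. Running intersection: for every vertex, the bags containing it form a connected subtree. All three properties hold, so this is a valid tree decomposition of width max|bag| − 1 = 3, and hence tw(G) ≤ 3.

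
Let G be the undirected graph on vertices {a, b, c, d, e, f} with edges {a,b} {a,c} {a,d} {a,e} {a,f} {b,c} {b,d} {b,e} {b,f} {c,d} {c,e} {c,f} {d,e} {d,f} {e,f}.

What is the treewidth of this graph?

A width-5 tree decomposition is:
Bags: B1 = {a, b, c, d, e, f}
Tree: (single bag)
A single bag containing all 6 vertices is trivially a valid decomposition of width 5. On the other hand G contains the 6-clique {a, b, c, d, e, f}. A clique must lie in a single bag of any decomposition, so no decomposition can have width below 5. Therefore the treewidth is 5.

5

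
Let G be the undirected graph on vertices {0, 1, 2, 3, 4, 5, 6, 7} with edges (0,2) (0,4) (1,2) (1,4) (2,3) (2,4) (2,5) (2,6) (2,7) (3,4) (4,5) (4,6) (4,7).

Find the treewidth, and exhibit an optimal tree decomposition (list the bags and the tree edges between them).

Each bag holds 3 vertices, so the decomposition has width 2, which upper-bounds the treewidth. Conversely, {0, 2, 4} is a clique of size 3, and the vertices of any clique must share a bag in every tree decomposition; so some bag has ≥ 3 vertices and tw(G) ≥ 2. Combining the bounds, tw(G) = 2.

Treewidth 2.
Bags: B1 = {2, 4, 6}  B2 = {1, 2, 4}  B3 = {2, 4, 5}  B4 = {2, 3, 4}  B5 = {0, 2, 4}  B6 = {2, 4, 7}
Tree: B1–B2, B2–B3, B3–B4, B3–B5, B4–B6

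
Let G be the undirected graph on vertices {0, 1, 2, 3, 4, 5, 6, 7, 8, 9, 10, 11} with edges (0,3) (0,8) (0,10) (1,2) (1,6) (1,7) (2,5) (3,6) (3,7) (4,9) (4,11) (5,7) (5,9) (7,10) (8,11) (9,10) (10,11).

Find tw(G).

A width-3 tree decomposition is:
Bags: B1 = {4, 8, 9, 11}  B2 = {8, 9, 10, 11}  B3 = {0, 8, 9, 10}  B4 = {0, 5, 9, 10}  B5 = {0, 5, 7, 10}  B6 = {0, 3, 5, 7}  B7 = {2, 3, 5, 7}  B8 = {1, 2, 3, 7}  B9 = {1, 2, 3, 6}
Tree: B1–B2, B2–B3, B3–B4, B4–B5, B5–B6, B6–B7, B7–B8, B8–B9
Every bag has size at most 4, so the width is 4 − 1 = 3 and tw(G) ≤ 3. For the lower bound: the 4 vertex sets {4,8,11}, {9}, {10}, {0,3,5,7} are disjoint, each induces a connected subgraph, and every pair is joined by at least one edge of G. Contracting each set to a single vertex therefore yields K_{4} as a minor, and since treewidth is minor-monotone, tw(G) ≥ tw(K_{4}) = 3. Hence tw(G) = 3 exactly.

3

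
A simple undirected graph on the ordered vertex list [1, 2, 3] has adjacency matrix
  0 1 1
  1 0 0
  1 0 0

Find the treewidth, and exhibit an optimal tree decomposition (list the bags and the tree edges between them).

Treewidth 1.
One optimal decomposition is:
Bags: B1 = {1, 2}  B2 = {1, 3}
Tree: B1–B2

The largest bag has 2 vertices, giving width 1; this decomposition certifies tw(G) ≤ 1. Any graph with an edge has treewidth ≥ 1, and G has the edge 2–1. The upper and lower bounds meet at 1, so that is the treewidth.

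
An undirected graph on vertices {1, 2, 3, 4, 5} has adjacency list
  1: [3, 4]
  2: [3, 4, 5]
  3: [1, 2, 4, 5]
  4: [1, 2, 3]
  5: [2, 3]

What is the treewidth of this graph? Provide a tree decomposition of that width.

Each bag holds 3 vertices, so the decomposition has width 2, which upper-bounds the treewidth. For the lower bound, the 3 vertices {1, 3, 4} are pairwise adjacent, and any tree decomposition puts a clique entirely inside one bag — forcing width ≥ 2. The upper and lower bounds meet at 2, so that is the treewidth.

Treewidth 2.
One such decomposition:
Bags: B1 = {2, 3, 4}  B2 = {1, 3, 4}  B3 = {2, 3, 5}
Tree: B1–B2, B1–B3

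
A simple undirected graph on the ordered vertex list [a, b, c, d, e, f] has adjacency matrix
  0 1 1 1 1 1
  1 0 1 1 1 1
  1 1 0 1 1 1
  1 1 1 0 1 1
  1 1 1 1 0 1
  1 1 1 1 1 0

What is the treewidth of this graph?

A width-5 tree decomposition is:
Bags: B1 = {a, b, c, d, e, f}
Tree: (single bag)
With just one bag of size 6, the width is 6 − 1 = 5, so tw(G) ≤ 5. For the lower bound, the 6 vertices {a, b, c, d, e, f} are pairwise adjacent, and any tree decomposition puts a clique entirely inside one bag — forcing width ≥ 5. The upper and lower bounds meet at 5, so that is the treewidth.

5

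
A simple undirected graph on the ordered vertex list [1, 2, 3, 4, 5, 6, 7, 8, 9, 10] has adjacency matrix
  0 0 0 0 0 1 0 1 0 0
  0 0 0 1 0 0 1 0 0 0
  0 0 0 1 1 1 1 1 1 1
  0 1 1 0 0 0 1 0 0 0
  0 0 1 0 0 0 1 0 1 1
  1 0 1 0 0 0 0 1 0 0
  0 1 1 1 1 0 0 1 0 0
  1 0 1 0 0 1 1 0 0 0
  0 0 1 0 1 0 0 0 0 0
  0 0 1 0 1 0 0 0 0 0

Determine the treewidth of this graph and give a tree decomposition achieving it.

Every bag has size at most 3, so the width is 3 − 1 = 2 and tw(G) ≤ 2. On the other hand G contains the 3-clique {1, 6, 8}. A clique must lie in a single bag of any decomposition, so no decomposition can have width below 2. Hence tw(G) = 2 exactly.

Treewidth 2.
Bags: B1 = {3, 7, 8}  B2 = {3, 5, 7}  B3 = {3, 5, 9}  B4 = {3, 5, 10}  B5 = {3, 4, 7}  B6 = {2, 4, 7}  B7 = {3, 6, 8}  B8 = {1, 6, 8}
Tree: B1–B2, B2–B3, B2–B4, B1–B5, B5–B6, B1–B7, B7–B8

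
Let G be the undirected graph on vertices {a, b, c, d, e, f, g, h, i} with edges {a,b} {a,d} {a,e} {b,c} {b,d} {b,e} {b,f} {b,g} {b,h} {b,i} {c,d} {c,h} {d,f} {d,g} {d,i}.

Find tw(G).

A width-2 tree decomposition is:
Bags: B1 = {b, c, d}  B2 = {a, b, d}  B3 = {b, c, h}  B4 = {b, d, f}  B5 = {b, d, i}  B6 = {a, b, e}  B7 = {b, d, g}
Tree: B1–B2, B1–B3, B2–B4, B1–B5, B2–B6, B1–B7
The largest bag has 3 vertices, giving width 2; this decomposition certifies tw(G) ≤ 2. Conversely, {b, d, f} is a clique of size 3, and the vertices of any clique must share a bag in every tree decomposition; so some bag has ≥ 3 vertices and tw(G) ≥ 2. Hence tw(G) = 2 exactly.

2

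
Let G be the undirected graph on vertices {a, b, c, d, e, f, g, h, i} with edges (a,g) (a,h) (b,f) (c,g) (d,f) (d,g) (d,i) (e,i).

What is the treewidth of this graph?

A width-1 tree decomposition is:
Bags: B1 = {d, g}  B2 = {d, i}  B3 = {a, g}  B4 = {a, h}  B5 = {d, f}  B6 = {c, g}  B7 = {b, f}  B8 = {e, i}
Tree: B1–B2, B1–B3, B3–B4, B1–B5, B1–B6, B5–B7, B2–B8
The largest bag has 2 vertices, giving width 1; this decomposition certifies tw(G) ≤ 1. Since G has at least one edge (e.g. g–d), it is not an edgeless graph, so tw(G) ≥ 1. Combining the bounds, tw(G) = 1.

1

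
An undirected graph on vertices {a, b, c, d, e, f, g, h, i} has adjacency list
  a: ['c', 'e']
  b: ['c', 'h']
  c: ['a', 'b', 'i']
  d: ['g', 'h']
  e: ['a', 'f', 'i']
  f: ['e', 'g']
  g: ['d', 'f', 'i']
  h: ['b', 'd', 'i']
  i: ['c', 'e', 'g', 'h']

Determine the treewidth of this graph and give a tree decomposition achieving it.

The largest bag has 4 vertices, giving width 3; this decomposition certifies tw(G) ≤ 3. For the lower bound: the 4 vertex sets {d,f,g}, {h}, {i}, {a,b,c,e} are disjoint, each induces a connected subgraph, and every pair is joined by at least one edge of G. Contracting each set to a single vertex therefore yields K_{4} as a minor, and since treewidth is minor-monotone, tw(G) ≥ tw(K_{4}) = 3. Combining the bounds, tw(G) = 3.

Treewidth 3.
Bags: B1 = {d, f, g, h}  B2 = {f, g, h, i}  B3 = {e, f, h, i}  B4 = {b, e, h, i}  B5 = {b, c, e, i}  B6 = {a, b, c, e}
Tree: B1–B2, B2–B3, B3–B4, B4–B5, B5–B6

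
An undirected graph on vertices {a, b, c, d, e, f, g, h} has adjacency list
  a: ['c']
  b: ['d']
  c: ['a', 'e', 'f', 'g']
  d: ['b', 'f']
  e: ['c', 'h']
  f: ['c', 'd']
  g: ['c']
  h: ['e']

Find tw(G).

A width-1 tree decomposition is:
Bags: B1 = {c, f}  B2 = {c, e}  B3 = {a, c}  B4 = {c, g}  B5 = {e, h}  B6 = {d, f}  B7 = {b, d}
Tree: B1–B2, B2–B3, B1–B4, B2–B5, B1–B6, B6–B7
The largest bag has 2 vertices, giving width 1; this decomposition certifies tw(G) ≤ 1. Since G has at least one edge (e.g. c–f), it is not an edgeless graph, so tw(G) ≥ 1. The upper and lower bounds meet at 1, so that is the treewidth.

1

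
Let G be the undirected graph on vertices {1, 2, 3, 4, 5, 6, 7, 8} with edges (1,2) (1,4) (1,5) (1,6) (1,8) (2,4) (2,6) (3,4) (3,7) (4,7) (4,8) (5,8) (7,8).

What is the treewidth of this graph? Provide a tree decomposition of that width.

Treewidth 2.
One such decomposition:
Bags: B1 = {1, 4, 8}  B2 = {1, 2, 4}  B3 = {4, 7, 8}  B4 = {3, 4, 7}  B5 = {1, 2, 6}  B6 = {1, 5, 8}
Tree: B1–B2, B1–B3, B3–B4, B2–B5, B1–B6

The largest bag has 3 vertices, giving width 2; this decomposition certifies tw(G) ≤ 2. For the lower bound, the 3 vertices {1, 4, 8} are pairwise adjacent, and any tree decomposition puts a clique entirely inside one bag — forcing width ≥ 2. Hence tw(G) = 2 exactly.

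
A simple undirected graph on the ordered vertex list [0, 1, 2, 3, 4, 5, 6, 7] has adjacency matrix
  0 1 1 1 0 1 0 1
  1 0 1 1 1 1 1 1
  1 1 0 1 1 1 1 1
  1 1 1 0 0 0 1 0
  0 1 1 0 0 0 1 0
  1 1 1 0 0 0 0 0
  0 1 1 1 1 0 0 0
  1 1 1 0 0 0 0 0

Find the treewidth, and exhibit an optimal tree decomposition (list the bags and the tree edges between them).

Treewidth 3.
One optimal decomposition is:
Bags: B1 = {0, 1, 2, 5}  B2 = {0, 1, 2, 3}  B3 = {1, 2, 3, 6}  B4 = {0, 1, 2, 7}  B5 = {1, 2, 4, 6}
Tree: B1–B2, B2–B3, B1–B4, B3–B5

Every bag has size at most 4, so the width is 4 − 1 = 3 and tw(G) ≤ 3. For the lower bound, the 4 vertices {0, 1, 2, 3} are pairwise adjacent, and any tree decomposition puts a clique entirely inside one bag — forcing width ≥ 3. The upper and lower bounds meet at 3, so that is the treewidth.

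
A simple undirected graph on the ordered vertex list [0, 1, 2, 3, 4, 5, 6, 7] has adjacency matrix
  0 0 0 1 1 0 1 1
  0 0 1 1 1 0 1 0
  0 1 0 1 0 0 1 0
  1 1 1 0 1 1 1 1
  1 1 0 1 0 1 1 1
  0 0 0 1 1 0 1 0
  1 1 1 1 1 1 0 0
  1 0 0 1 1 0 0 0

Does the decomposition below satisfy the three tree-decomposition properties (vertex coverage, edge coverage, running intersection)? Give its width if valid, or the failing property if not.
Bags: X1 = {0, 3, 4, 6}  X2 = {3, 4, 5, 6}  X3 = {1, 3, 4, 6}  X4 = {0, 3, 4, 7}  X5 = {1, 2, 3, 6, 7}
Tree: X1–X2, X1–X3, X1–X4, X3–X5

No — bags containing vertex 7 are not connected in the tree.

A tree decomposition must satisfy three properties: every vertex lies in some bag; for every edge, both endpoints lie together in some bag; and for every vertex, the bags containing it form a connected subtree. Here bags containing vertex 7 are not connected in the tree, so the decomposition is invalid.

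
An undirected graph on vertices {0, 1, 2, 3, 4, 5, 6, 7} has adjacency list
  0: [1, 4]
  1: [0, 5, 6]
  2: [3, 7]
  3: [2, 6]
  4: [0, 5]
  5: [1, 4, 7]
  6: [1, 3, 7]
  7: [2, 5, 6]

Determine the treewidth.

A width-2 tree decomposition is:
Bags: B1 = {0, 1, 4}  B2 = {1, 4, 5}  B3 = {1, 5, 6}  B4 = {5, 6, 7}  B5 = {3, 6, 7}  B6 = {2, 3, 7}
Tree: B1–B2, B2–B3, B3–B4, B4–B5, B5–B6
The largest bag has 3 vertices, giving width 2; this decomposition certifies tw(G) ≤ 2. For the lower bound, G contains the cycle 0–4–5–1–0, so G is not a forest; only forests have treewidth ≤ 1, hence tw(G) ≥ 2. The upper and lower bounds meet at 2, so that is the treewidth.

2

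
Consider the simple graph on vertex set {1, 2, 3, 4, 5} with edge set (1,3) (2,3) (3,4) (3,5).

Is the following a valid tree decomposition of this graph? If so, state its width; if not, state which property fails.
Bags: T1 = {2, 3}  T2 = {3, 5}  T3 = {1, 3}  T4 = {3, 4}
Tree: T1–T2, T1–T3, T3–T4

Yes; width 1.

Checking the three conditions: (i) the bags cover all of {1, 2, 3, 4, 5}; (ii) for each edge, some bag contains both endpoints; (iii) the bags containing any fixed vertex form a subtree. All hold, so the decomposition is valid with width 2 − 1 = 1.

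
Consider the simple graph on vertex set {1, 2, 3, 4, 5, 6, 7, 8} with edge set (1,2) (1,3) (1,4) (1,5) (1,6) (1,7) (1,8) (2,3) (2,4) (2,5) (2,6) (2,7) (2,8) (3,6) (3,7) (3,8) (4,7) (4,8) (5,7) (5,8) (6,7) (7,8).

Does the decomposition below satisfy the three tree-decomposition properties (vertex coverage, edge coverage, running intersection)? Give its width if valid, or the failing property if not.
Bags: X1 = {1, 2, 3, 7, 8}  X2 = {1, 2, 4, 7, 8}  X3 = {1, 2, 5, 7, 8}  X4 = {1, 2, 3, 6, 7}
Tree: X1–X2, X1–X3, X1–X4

Checking the three conditions: (i) the bags cover all of {1, 2, 3, 4, 5, 6, 7, 8}; (ii) for each edge, some bag contains both endpoints; (iii) the bags containing any fixed vertex form a subtree. All hold, so the decomposition is valid with width 5 − 1 = 4.

Yes; width 4.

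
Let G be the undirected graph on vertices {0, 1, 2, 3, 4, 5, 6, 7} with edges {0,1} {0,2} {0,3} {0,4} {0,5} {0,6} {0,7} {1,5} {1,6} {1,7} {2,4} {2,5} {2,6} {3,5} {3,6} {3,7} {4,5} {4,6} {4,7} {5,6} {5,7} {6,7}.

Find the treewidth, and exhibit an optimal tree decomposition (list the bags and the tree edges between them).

Treewidth 4.
Bags: B1 = {0, 3, 5, 6, 7}  B2 = {0, 1, 5, 6, 7}  B3 = {0, 4, 5, 6, 7}  B4 = {0, 2, 4, 5, 6}
Tree: B1–B2, B2–B3, B3–B4

The largest bag has 5 vertices, giving width 4; this decomposition certifies tw(G) ≤ 4. For the lower bound, the 5 vertices {0, 2, 4, 5, 6} are pairwise adjacent, and any tree decomposition puts a clique entirely inside one bag — forcing width ≥ 4. Therefore the treewidth is 4.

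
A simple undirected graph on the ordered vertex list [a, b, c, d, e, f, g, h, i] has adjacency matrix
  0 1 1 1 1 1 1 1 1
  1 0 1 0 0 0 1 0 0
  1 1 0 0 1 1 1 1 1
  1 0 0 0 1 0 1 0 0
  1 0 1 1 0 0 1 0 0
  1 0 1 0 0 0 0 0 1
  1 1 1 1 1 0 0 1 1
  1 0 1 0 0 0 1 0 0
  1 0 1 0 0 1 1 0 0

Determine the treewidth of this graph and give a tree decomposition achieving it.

Treewidth 3.
One such decomposition:
Bags: B1 = {a, c, g, i}  B2 = {a, b, c, g}  B3 = {a, c, g, h}  B4 = {a, c, f, i}  B5 = {a, c, e, g}  B6 = {a, d, e, g}
Tree: B1–B2, B1–B3, B1–B4, B3–B5, B5–B6

The largest bag has 4 vertices, giving width 3; this decomposition certifies tw(G) ≤ 3. Conversely, {a, d, e, g} is a clique of size 4, and the vertices of any clique must share a bag in every tree decomposition; so some bag has ≥ 4 vertices and tw(G) ≥ 3. The upper and lower bounds meet at 3, so that is the treewidth.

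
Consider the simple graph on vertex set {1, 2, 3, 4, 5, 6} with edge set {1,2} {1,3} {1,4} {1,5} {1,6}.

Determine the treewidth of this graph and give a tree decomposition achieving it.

Each bag holds 2 vertices, so the decomposition has width 1, which upper-bounds the treewidth. Any graph with an edge has treewidth ≥ 1, and G has the edge 1–2. Therefore the treewidth is 1.

Treewidth 1.
One optimal decomposition is:
Bags: B1 = {1, 2}  B2 = {1, 4}  B3 = {1, 5}  B4 = {1, 6}  B5 = {1, 3}
Tree: B1–B2, B1–B3, B3–B4, B2–B5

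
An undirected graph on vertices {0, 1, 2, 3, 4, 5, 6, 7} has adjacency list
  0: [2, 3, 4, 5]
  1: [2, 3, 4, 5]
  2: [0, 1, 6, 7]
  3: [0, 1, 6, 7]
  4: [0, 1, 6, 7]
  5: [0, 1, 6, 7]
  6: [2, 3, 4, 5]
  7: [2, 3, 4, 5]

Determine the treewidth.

4

A width-4 tree decomposition is:
Bags: B1 = {2, 3, 4, 5, 7}  B2 = {1, 2, 3, 4, 5}  B3 = {2, 3, 4, 5, 6}  B4 = {0, 2, 3, 4, 5}
Tree: B1–B2, B2–B3, B3–B4
Every bag has size at most 5, so the width is 5 − 1 = 4 and tw(G) ≤ 4. For the lower bound: the 5 vertex sets {4,7}, {1,5}, {2,6}, {3}, {0} are disjoint, each induces a connected subgraph, and every pair is joined by at least one edge of G. Contracting each set to a single vertex therefore yields K_{5} as a minor, and since treewidth is minor-monotone, tw(G) ≥ tw(K_{5}) = 4. Therefore the treewidth is 4.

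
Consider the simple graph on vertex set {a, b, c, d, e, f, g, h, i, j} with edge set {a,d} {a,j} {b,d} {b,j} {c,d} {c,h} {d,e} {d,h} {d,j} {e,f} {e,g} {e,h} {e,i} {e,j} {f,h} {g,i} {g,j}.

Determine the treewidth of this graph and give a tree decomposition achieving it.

Every bag has size at most 3, so the width is 3 − 1 = 2 and tw(G) ≤ 2. For the lower bound, the 3 vertices {d, e, j} are pairwise adjacent, and any tree decomposition puts a clique entirely inside one bag — forcing width ≥ 2. The upper and lower bounds meet at 2, so that is the treewidth.

Treewidth 2.
One optimal decomposition is:
Bags: B1 = {d, e, j}  B2 = {d, e, h}  B3 = {e, g, j}  B4 = {e, f, h}  B5 = {a, d, j}  B6 = {e, g, i}  B7 = {c, d, h}  B8 = {b, d, j}
Tree: B1–B2, B1–B3, B2–B4, B1–B5, B3–B6, B2–B7, B5–B8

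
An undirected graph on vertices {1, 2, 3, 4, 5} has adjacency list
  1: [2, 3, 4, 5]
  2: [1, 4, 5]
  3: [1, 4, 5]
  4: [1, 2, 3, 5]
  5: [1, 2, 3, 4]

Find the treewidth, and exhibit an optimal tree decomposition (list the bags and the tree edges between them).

The largest bag has 4 vertices, giving width 3; this decomposition certifies tw(G) ≤ 3. Conversely, {1, 2, 4, 5} is a clique of size 4, and the vertices of any clique must share a bag in every tree decomposition; so some bag has ≥ 4 vertices and tw(G) ≥ 3. The upper and lower bounds meet at 3, so that is the treewidth.

Treewidth 3.
One optimal decomposition is:
Bags: B1 = {1, 3, 4, 5}  B2 = {1, 2, 4, 5}
Tree: B1–B2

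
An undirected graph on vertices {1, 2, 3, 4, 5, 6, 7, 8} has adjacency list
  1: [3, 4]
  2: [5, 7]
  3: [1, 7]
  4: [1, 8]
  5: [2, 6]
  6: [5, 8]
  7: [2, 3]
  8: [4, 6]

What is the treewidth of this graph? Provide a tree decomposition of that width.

Each bag holds 3 vertices, so the decomposition has width 2, which upper-bounds the treewidth. The edges 2–5–6–8–4–1–3–7–2 form a cycle, so G is not a tree and its treewidth is at least 2. Therefore the treewidth is 2.

Treewidth 2.
Bags: B1 = {2, 5, 6}  B2 = {2, 6, 8}  B3 = {2, 4, 8}  B4 = {1, 2, 4}  B5 = {1, 2, 3}  B6 = {2, 3, 7}
Tree: B1–B2, B2–B3, B3–B4, B4–B5, B5–B6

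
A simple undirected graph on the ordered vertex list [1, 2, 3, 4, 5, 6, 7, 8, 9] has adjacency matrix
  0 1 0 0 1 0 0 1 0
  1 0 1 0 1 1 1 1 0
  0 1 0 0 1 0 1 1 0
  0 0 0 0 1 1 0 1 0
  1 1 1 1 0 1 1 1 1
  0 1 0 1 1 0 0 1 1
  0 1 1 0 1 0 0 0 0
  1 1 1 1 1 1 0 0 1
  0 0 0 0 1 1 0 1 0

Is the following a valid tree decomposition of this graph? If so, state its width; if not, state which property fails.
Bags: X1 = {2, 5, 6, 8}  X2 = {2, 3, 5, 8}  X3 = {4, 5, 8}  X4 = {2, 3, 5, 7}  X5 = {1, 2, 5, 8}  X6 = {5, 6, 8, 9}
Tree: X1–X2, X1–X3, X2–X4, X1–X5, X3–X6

No — edge (6,4) lies in no bag.

A tree decomposition must satisfy three properties: every vertex lies in some bag; for every edge, both endpoints lie together in some bag; and for every vertex, the bags containing it form a connected subtree. Here edge (6,4) lies in no bag, so the decomposition is invalid.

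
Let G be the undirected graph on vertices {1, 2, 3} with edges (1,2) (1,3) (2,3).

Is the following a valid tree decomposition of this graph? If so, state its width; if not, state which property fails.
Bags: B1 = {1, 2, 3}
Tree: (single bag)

Every vertex of G appears in some bag (union = {1, 2, 3}); every edge is covered by a bag; and for each vertex v the set of bags containing v is connected in the bag tree. The decomposition is therefore valid. The largest bag has 3 vertices, so the width is 2.

Yes; width 2.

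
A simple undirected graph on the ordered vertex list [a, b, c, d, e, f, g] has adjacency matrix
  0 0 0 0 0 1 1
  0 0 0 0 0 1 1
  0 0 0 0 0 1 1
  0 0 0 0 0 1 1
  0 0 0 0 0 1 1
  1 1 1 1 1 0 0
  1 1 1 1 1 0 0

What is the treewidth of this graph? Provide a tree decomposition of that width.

The largest bag has 3 vertices, giving width 2; this decomposition certifies tw(G) ≤ 2. The edges f–e–g–b–f form a cycle, so G is not a tree and its treewidth is at least 2. The upper and lower bounds meet at 2, so that is the treewidth.

Treewidth 2.
One such decomposition:
Bags: B1 = {e, f, g}  B2 = {b, f, g}  B3 = {a, f, g}  B4 = {c, f, g}  B5 = {d, f, g}
Tree: B1–B2, B2–B3, B3–B4, B4–B5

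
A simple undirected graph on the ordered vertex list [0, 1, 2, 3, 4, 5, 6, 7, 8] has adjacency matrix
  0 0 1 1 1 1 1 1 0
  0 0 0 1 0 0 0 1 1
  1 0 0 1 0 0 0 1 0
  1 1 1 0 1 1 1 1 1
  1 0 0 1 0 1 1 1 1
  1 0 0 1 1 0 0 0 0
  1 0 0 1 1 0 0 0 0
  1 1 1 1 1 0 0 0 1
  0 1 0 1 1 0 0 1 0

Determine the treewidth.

A width-3 tree decomposition is:
Bags: B1 = {3, 4, 7, 8}  B2 = {1, 3, 7, 8}  B3 = {0, 3, 4, 7}  B4 = {0, 3, 4, 5}  B5 = {0, 2, 3, 7}  B6 = {0, 3, 4, 6}
Tree: B1–B2, B1–B3, B3–B4, B3–B5, B4–B6
The largest bag has 4 vertices, giving width 3; this decomposition certifies tw(G) ≤ 3. For the lower bound, the 4 vertices {0, 2, 3, 7} are pairwise adjacent, and any tree decomposition puts a clique entirely inside one bag — forcing width ≥ 3. The upper and lower bounds meet at 3, so that is the treewidth.

3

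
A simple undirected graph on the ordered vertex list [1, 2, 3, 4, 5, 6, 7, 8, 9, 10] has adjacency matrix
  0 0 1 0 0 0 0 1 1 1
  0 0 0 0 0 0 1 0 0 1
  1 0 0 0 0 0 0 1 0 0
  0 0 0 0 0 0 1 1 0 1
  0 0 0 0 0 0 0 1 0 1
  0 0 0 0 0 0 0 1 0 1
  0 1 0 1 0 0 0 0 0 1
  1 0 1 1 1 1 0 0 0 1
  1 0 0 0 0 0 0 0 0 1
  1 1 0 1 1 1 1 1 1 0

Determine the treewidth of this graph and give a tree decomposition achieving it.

Treewidth 2.
One optimal decomposition is:
Bags: B1 = {4, 8, 10}  B2 = {6, 8, 10}  B3 = {1, 8, 10}  B4 = {1, 9, 10}  B5 = {4, 7, 10}  B6 = {1, 3, 8}  B7 = {5, 8, 10}  B8 = {2, 7, 10}
Tree: B1–B2, B2–B3, B3–B4, B1–B5, B3–B6, B2–B7, B5–B8

Every bag has size at most 3, so the width is 3 − 1 = 2 and tw(G) ≤ 2. Conversely, {1, 8, 10} is a clique of size 3, and the vertices of any clique must share a bag in every tree decomposition; so some bag has ≥ 3 vertices and tw(G) ≥ 2. Hence tw(G) = 2 exactly.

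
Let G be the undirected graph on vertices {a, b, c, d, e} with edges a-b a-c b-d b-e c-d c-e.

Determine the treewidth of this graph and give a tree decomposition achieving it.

Treewidth 2.
One optimal decomposition is:
Bags: B1 = {b, c, d}  B2 = {a, b, c}  B3 = {b, c, e}
Tree: B1–B2, B2–B3

Every bag has size at most 3, so the width is 3 − 1 = 2 and tw(G) ≤ 2. For the lower bound, G contains the cycle b–d–c–a–b, so G is not a forest; only forests have treewidth ≤ 1, hence tw(G) ≥ 2. The upper and lower bounds meet at 2, so that is the treewidth.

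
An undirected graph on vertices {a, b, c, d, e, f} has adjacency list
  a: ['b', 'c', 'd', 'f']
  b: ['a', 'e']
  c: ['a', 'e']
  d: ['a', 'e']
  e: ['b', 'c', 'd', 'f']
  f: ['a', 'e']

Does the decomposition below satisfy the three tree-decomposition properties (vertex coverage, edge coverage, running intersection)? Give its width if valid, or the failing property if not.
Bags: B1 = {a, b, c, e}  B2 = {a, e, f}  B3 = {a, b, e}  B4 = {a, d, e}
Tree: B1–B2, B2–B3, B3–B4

No — bags containing vertex b are not connected in the tree.

A tree decomposition must satisfy three properties: every vertex lies in some bag; for every edge, both endpoints lie together in some bag; and for every vertex, the bags containing it form a connected subtree. Here bags containing vertex b are not connected in the tree, so the decomposition is invalid.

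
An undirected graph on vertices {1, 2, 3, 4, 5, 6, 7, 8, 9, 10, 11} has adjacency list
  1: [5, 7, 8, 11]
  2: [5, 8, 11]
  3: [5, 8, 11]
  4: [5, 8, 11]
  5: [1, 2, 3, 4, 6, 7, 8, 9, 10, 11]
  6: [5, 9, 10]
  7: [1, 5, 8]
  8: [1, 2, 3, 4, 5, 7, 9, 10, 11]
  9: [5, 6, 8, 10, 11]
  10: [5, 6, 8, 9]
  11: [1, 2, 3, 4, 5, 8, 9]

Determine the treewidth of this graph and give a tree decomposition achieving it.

Treewidth 3.
One optimal decomposition is:
Bags: B1 = {1, 5, 8, 11}  B2 = {4, 5, 8, 11}  B3 = {5, 8, 9, 11}  B4 = {5, 8, 9, 10}  B5 = {5, 6, 9, 10}  B6 = {3, 5, 8, 11}  B7 = {1, 5, 7, 8}  B8 = {2, 5, 8, 11}
Tree: B1–B2, B1–B3, B3–B4, B4–B5, B3–B6, B1–B7, B2–B8

Each bag holds 4 vertices, so the decomposition has width 3, which upper-bounds the treewidth. On the other hand G contains the 4-clique {5, 8, 9, 10}. A clique must lie in a single bag of any decomposition, so no decomposition can have width below 3. Therefore the treewidth is 3.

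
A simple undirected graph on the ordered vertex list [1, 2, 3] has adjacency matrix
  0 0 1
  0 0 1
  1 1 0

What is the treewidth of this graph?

1

A width-1 tree decomposition is:
Bags: B1 = {2, 3}  B2 = {1, 3}
Tree: B1–B2
The largest bag has 2 vertices, giving width 1; this decomposition certifies tw(G) ≤ 1. Any graph with an edge has treewidth ≥ 1, and G has the edge 3–2. Therefore the treewidth is 1.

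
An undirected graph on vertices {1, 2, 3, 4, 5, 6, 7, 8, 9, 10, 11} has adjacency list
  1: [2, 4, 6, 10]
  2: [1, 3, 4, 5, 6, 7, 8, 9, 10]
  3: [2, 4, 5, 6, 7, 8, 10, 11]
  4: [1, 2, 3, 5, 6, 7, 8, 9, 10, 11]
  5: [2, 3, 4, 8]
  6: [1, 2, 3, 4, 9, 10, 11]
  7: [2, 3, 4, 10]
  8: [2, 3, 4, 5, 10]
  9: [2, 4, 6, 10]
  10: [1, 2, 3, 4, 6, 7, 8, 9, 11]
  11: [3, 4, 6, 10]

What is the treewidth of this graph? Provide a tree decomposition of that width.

Treewidth 4.
One such decomposition:
Bags: B1 = {2, 3, 4, 8, 10}  B2 = {2, 3, 4, 7, 10}  B3 = {2, 3, 4, 6, 10}  B4 = {1, 2, 4, 6, 10}  B5 = {3, 4, 6, 10, 11}  B6 = {2, 3, 4, 5, 8}  B7 = {2, 4, 6, 9, 10}
Tree: B1–B2, B2–B3, B3–B4, B3–B5, B1–B6, B3–B7

Every bag has size at most 5, so the width is 5 − 1 = 4 and tw(G) ≤ 4. On the other hand G contains the 5-clique {1, 2, 4, 6, 10}. A clique must lie in a single bag of any decomposition, so no decomposition can have width below 4. The upper and lower bounds meet at 4, so that is the treewidth.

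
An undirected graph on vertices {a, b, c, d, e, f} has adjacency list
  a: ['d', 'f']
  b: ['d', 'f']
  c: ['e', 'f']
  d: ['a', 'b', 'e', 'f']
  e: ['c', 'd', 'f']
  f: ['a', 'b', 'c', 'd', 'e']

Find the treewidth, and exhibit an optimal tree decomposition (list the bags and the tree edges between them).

Treewidth 2.
One optimal decomposition is:
Bags: B1 = {d, e, f}  B2 = {a, d, f}  B3 = {c, e, f}  B4 = {b, d, f}
Tree: B1–B2, B1–B3, B2–B4

Every bag has size at most 3, so the width is 3 − 1 = 2 and tw(G) ≤ 2. Conversely, {d, e, f} is a clique of size 3, and the vertices of any clique must share a bag in every tree decomposition; so some bag has ≥ 3 vertices and tw(G) ≥ 2. Therefore the treewidth is 2.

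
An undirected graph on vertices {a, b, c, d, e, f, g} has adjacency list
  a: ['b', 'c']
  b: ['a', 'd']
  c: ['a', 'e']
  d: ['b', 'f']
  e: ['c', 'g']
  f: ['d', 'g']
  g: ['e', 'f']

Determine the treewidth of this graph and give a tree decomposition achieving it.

Every bag has size at most 3, so the width is 3 − 1 = 2 and tw(G) ≤ 2. For the lower bound, G contains the cycle c–a–b–d–f–g–e–c, so G is not a forest; only forests have treewidth ≤ 1, hence tw(G) ≥ 2. The upper and lower bounds meet at 2, so that is the treewidth.

Treewidth 2.
One such decomposition:
Bags: B1 = {a, b, c}  B2 = {b, c, d}  B3 = {c, d, f}  B4 = {c, f, g}  B5 = {c, e, g}
Tree: B1–B2, B2–B3, B3–B4, B4–B5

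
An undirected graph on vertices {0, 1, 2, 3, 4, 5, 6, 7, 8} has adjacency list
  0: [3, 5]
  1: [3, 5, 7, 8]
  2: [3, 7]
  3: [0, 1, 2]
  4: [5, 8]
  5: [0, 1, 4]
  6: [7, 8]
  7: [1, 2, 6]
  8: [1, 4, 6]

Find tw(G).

3

A width-3 tree decomposition is:
Bags: B1 = {2, 3, 6, 7}  B2 = {1, 3, 6, 7}  B3 = {1, 3, 6, 8}  B4 = {0, 1, 3, 8}  B5 = {0, 1, 5, 8}  B6 = {0, 4, 5, 8}
Tree: B1–B2, B2–B3, B3–B4, B4–B5, B5–B6
The largest bag has 4 vertices, giving width 3; this decomposition certifies tw(G) ≤ 3. For the lower bound: the 4 vertex sets {2,6,7}, {3}, {1}, {0,4,5,8} are disjoint, each induces a connected subgraph, and every pair is joined by at least one edge of G. Contracting each set to a single vertex therefore yields K_{4} as a minor, and since treewidth is minor-monotone, tw(G) ≥ tw(K_{4}) = 3. Combining the bounds, tw(G) = 3.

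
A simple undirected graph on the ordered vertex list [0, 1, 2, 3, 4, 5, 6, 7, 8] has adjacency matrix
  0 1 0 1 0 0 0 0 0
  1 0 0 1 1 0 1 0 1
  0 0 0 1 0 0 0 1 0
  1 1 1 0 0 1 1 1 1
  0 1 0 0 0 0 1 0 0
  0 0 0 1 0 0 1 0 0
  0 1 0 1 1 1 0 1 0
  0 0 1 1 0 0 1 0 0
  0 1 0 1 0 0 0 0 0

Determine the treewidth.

2

A width-2 tree decomposition is:
Bags: B1 = {3, 6, 7}  B2 = {1, 3, 6}  B3 = {1, 4, 6}  B4 = {0, 1, 3}  B5 = {1, 3, 8}  B6 = {2, 3, 7}  B7 = {3, 5, 6}
Tree: B1–B2, B2–B3, B2–B4, B2–B5, B1–B6, B2–B7
Each bag holds 3 vertices, so the decomposition has width 2, which upper-bounds the treewidth. On the other hand G contains the 3-clique {0, 1, 3}. A clique must lie in a single bag of any decomposition, so no decomposition can have width below 2. Hence tw(G) = 2 exactly.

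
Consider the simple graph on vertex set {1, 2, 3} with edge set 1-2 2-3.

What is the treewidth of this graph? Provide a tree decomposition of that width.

Treewidth 1.
Bags: B1 = {2, 3}  B2 = {1, 2}
Tree: B1–B2

The largest bag has 2 vertices, giving width 1; this decomposition certifies tw(G) ≤ 1. Any graph with an edge has treewidth ≥ 1, and G has the edge 3–2. Hence tw(G) = 1 exactly.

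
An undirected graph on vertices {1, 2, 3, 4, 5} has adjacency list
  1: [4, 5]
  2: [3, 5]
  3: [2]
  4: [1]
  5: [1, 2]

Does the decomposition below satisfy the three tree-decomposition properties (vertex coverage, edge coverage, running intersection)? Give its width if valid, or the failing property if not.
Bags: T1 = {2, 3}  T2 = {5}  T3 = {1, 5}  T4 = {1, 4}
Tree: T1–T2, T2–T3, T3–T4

A tree decomposition must satisfy three properties: every vertex lies in some bag; for every edge, both endpoints lie together in some bag; and for every vertex, the bags containing it form a connected subtree. Here edge (2,5) lies in no bag, so the decomposition is invalid.

No — edge (2,5) lies in no bag.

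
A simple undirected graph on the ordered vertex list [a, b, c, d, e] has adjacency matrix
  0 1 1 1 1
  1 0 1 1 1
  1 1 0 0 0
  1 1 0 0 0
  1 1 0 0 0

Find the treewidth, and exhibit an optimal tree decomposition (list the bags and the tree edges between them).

Every bag has size at most 3, so the width is 3 − 1 = 2 and tw(G) ≤ 2. For the lower bound, the 3 vertices {a, b, d} are pairwise adjacent, and any tree decomposition puts a clique entirely inside one bag — forcing width ≥ 2. The upper and lower bounds meet at 2, so that is the treewidth.

Treewidth 2.
Bags: B1 = {a, b, e}  B2 = {a, b, c}  B3 = {a, b, d}
Tree: B1–B2, B1–B3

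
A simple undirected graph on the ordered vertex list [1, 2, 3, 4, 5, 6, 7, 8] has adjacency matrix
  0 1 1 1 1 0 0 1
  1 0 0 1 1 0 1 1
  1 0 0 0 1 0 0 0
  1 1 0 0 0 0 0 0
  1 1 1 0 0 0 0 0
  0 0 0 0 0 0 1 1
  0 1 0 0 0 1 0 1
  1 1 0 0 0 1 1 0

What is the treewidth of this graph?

2

A width-2 tree decomposition is:
Bags: B1 = {2, 7, 8}  B2 = {1, 2, 8}  B3 = {6, 7, 8}  B4 = {1, 2, 5}  B5 = {1, 2, 4}  B6 = {1, 3, 5}
Tree: B1–B2, B1–B3, B2–B4, B2–B5, B4–B6
Every bag has size at most 3, so the width is 3 − 1 = 2 and tw(G) ≤ 2. Conversely, {1, 2, 8} is a clique of size 3, and the vertices of any clique must share a bag in every tree decomposition; so some bag has ≥ 3 vertices and tw(G) ≥ 2. The upper and lower bounds meet at 2, so that is the treewidth.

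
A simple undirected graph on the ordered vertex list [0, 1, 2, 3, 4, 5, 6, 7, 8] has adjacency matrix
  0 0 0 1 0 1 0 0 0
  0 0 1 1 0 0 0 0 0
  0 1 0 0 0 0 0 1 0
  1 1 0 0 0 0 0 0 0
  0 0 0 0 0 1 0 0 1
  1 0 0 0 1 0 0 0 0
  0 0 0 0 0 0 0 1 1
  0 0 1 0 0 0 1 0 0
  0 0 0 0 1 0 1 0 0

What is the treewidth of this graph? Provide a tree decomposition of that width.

Treewidth 2.
Bags: B1 = {1, 2, 7}  B2 = {1, 6, 7}  B3 = {1, 6, 8}  B4 = {1, 4, 8}  B5 = {1, 4, 5}  B6 = {0, 1, 5}  B7 = {0, 1, 3}
Tree: B1–B2, B2–B3, B3–B4, B4–B5, B5–B6, B6–B7

Every bag has size at most 3, so the width is 3 − 1 = 2 and tw(G) ≤ 2. For the lower bound, G contains the cycle 1–2–7–6–8–4–5–0–3–1, so G is not a forest; only forests have treewidth ≤ 1, hence tw(G) ≥ 2. The upper and lower bounds meet at 2, so that is the treewidth.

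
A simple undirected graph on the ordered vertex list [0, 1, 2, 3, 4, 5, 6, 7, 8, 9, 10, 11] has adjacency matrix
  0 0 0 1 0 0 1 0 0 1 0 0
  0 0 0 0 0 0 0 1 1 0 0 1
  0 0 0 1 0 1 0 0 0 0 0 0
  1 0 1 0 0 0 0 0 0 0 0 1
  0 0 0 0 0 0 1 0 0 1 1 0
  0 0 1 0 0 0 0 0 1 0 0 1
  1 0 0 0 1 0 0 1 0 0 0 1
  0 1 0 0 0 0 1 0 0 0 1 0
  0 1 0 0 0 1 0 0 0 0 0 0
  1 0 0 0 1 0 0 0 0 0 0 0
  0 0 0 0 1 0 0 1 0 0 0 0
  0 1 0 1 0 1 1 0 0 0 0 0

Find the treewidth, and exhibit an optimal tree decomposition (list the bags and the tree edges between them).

The largest bag has 4 vertices, giving width 3; this decomposition certifies tw(G) ≤ 3. For the lower bound: the 4 vertex sets {4,9,10}, {7}, {6}, {0,1,3,11} are disjoint, each induces a connected subgraph, and every pair is joined by at least one edge of G. Contracting each set to a single vertex therefore yields K_{4} as a minor, and since treewidth is minor-monotone, tw(G) ≥ tw(K_{4}) = 3. Hence tw(G) = 3 exactly.

Treewidth 3.
One optimal decomposition is:
Bags: B1 = {4, 7, 9, 10}  B2 = {4, 6, 7, 9}  B3 = {0, 6, 7, 9}  B4 = {0, 1, 6, 7}  B5 = {0, 1, 6, 11}  B6 = {0, 1, 3, 11}  B7 = {1, 3, 8, 11}  B8 = {3, 5, 8, 11}  B9 = {2, 3, 5, 8}
Tree: B1–B2, B2–B3, B3–B4, B4–B5, B5–B6, B6–B7, B7–B8, B8–B9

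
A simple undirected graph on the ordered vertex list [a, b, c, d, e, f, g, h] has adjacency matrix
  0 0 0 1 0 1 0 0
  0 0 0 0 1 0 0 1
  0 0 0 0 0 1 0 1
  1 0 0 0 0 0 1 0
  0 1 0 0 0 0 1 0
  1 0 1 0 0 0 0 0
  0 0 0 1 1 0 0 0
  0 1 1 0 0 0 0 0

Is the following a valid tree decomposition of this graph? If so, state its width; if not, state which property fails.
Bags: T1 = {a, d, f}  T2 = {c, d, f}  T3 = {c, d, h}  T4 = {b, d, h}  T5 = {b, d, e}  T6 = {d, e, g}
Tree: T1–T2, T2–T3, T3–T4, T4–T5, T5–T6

Yes; width 2.

Vertex coverage: the bags together contain {a, b, c, d, e, f, g, h}, the full vertex set. Edge coverage: each edge of G has both endpoints in at least one bag. Running intersection: for every vertex, the bags containing it form a connected subtree. All three properties hold, so this is a valid tree decomposition of width max|bag| − 1 = 2, and hence tw(G) ≤ 2.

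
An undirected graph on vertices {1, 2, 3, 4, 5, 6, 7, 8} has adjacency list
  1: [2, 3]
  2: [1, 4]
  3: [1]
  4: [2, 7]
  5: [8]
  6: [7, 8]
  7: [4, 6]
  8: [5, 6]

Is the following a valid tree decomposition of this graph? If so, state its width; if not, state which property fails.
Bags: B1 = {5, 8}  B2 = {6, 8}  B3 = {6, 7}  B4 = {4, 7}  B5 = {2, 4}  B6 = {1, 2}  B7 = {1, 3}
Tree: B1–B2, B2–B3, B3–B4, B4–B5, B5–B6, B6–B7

Yes; width 1.

Vertex coverage: the bags together contain {1, 2, 3, 4, 5, 6, 7, 8}, the full vertex set. Edge coverage: each edge of G has both endpoints in at least one bag. Running intersection: for every vertex, the bags containing it form a connected subtree. All three properties hold, so this is a valid tree decomposition of width max|bag| − 1 = 1, and hence tw(G) ≤ 1.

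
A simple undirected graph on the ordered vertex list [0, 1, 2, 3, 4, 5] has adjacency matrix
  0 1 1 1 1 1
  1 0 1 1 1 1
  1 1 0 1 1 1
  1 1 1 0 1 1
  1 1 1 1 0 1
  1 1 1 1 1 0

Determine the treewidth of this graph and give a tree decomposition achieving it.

Treewidth 5.
One such decomposition:
Bags: B1 = {0, 1, 2, 3, 4, 5}
Tree: (single bag)

A single bag containing all 6 vertices is trivially a valid decomposition of width 5. Conversely, {0, 1, 2, 3, 4, 5} is a clique of size 6, and the vertices of any clique must share a bag in every tree decomposition; so some bag has ≥ 6 vertices and tw(G) ≥ 5. Therefore the treewidth is 5.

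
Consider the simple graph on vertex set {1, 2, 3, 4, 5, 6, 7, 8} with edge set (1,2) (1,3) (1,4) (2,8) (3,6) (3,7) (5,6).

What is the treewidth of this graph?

A width-1 tree decomposition is:
Bags: B1 = {1, 2}  B2 = {2, 8}  B3 = {1, 3}  B4 = {3, 7}  B5 = {3, 6}  B6 = {5, 6}  B7 = {1, 4}
Tree: B1–B2, B1–B3, B3–B4, B4–B5, B5–B6, B3–B7
Every bag has size at most 2, so the width is 2 − 1 = 1 and tw(G) ≤ 1. Since G has at least one edge (e.g. 2–1), it is not an edgeless graph, so tw(G) ≥ 1. Combining the bounds, tw(G) = 1.

1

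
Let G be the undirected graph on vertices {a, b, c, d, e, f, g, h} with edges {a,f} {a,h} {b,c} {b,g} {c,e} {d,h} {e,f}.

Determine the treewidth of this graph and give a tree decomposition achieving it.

Treewidth 1.
Bags: B1 = {b, g}  B2 = {b, c}  B3 = {c, e}  B4 = {e, f}  B5 = {a, f}  B6 = {a, h}  B7 = {d, h}
Tree: B1–B2, B2–B3, B3–B4, B4–B5, B5–B6, B6–B7

Each bag holds 2 vertices, so the decomposition has width 1, which upper-bounds the treewidth. Any graph with an edge has treewidth ≥ 1, and G has the edge g–b. Hence tw(G) = 1 exactly.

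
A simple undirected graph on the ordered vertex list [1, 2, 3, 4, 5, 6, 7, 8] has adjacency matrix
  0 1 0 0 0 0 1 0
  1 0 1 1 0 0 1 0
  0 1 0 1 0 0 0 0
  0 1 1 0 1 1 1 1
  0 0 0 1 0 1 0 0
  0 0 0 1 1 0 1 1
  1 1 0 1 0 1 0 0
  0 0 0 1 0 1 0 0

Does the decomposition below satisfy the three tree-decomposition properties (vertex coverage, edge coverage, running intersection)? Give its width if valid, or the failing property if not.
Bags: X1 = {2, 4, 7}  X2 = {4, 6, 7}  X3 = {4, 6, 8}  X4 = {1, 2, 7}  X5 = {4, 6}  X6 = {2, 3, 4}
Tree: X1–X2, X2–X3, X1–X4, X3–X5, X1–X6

A tree decomposition must satisfy three properties: every vertex lies in some bag; for every edge, both endpoints lie together in some bag; and for every vertex, the bags containing it form a connected subtree. Here vertex 5 appears in no bag, so the decomposition is invalid.

No — vertex 5 appears in no bag.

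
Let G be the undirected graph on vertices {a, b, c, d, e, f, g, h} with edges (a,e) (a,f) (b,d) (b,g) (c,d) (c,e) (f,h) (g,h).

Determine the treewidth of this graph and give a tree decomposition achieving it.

Treewidth 2.
One such decomposition:
Bags: B1 = {f, g, h}  B2 = {b, f, g}  B3 = {b, d, f}  B4 = {c, d, f}  B5 = {c, e, f}  B6 = {a, e, f}
Tree: B1–B2, B2–B3, B3–B4, B4–B5, B5–B6

Every bag has size at most 3, so the width is 3 − 1 = 2 and tw(G) ≤ 2. For the lower bound, G contains the cycle f–h–g–b–d–c–e–a–f, so G is not a forest; only forests have treewidth ≤ 1, hence tw(G) ≥ 2. The upper and lower bounds meet at 2, so that is the treewidth.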